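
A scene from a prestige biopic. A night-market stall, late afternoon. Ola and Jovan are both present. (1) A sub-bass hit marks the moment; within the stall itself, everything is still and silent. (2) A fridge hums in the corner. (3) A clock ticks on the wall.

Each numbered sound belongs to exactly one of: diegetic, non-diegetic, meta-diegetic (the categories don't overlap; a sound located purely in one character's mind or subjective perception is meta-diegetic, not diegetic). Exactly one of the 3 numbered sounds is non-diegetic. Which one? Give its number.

(1) is non-diegetic: an editorial stinger — it belongs to the cut, not the story world.
(2) is diegetic: it's the actual ambient sound of the location.
Sound (3): the sound comes from a clock physically present in the location, so diegetic.
Only (1) is non-diegetic.

1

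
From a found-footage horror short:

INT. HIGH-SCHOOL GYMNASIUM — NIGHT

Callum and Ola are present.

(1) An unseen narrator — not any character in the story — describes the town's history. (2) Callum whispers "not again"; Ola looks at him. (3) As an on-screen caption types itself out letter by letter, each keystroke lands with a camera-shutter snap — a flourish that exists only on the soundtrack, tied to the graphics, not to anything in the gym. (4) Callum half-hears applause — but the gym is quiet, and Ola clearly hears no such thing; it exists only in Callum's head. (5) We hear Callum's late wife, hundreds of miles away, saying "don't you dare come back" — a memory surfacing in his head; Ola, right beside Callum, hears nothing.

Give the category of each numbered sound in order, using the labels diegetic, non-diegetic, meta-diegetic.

(1) is non-diegetic: external voice-over — not a character, not heard by anyone in the scene.
(2) is diegetic: spoken by a character present in the story world.
(3) sound married to a title/caption — outside the diegesis by definition → non-diegetic.
(4) the sound is imagined by Callum; nothing in the story world is producing it and Ola can't hear it → meta-diegetic.
Sound (5): a remembered line, private to Callum — not present in the room, not audible to Ola, so meta-diegetic.

non-diegetic, diegetic, non-diegetic, meta-diegetic, meta-diegetic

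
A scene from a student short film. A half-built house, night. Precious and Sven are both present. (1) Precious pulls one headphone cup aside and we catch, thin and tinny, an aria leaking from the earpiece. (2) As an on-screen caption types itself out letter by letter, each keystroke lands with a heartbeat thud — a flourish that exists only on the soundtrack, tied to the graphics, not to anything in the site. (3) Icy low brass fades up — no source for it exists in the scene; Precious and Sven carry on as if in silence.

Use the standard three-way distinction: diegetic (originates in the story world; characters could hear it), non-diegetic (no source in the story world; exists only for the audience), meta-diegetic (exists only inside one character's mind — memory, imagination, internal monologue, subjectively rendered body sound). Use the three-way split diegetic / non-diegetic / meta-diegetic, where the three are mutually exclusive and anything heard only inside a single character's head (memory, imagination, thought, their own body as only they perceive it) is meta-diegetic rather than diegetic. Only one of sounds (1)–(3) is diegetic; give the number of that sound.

(1) the earpiece is a real device on Precious's head — source music → diegetic.
Sound (2): it accompanies on-screen graphics, not anything inside the story world, so non-diegetic.
(3) it has no source in the story world and no character can hear it — it's underscore → non-diegetic.
Only (1) is diegetic.

1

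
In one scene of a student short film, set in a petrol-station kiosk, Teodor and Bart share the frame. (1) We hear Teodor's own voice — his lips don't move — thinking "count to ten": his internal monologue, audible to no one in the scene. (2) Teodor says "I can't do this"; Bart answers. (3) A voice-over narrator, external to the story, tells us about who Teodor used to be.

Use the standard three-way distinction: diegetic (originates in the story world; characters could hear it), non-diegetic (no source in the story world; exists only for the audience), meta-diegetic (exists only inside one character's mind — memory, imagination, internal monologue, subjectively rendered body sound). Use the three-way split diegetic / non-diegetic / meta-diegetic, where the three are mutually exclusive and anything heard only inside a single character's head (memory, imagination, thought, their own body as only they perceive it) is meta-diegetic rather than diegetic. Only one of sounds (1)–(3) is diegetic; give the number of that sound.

(1) it's Teodor's unspoken thought, heard only by the audience via his subjectivity → meta-diegetic.
(2) on-screen dialogue — Teodor speaks and Bart is there to hear → diegetic.
(3) is non-diegetic: the narrator exists outside the story world, addressing only the audience.
Only (2) is diegetic.

2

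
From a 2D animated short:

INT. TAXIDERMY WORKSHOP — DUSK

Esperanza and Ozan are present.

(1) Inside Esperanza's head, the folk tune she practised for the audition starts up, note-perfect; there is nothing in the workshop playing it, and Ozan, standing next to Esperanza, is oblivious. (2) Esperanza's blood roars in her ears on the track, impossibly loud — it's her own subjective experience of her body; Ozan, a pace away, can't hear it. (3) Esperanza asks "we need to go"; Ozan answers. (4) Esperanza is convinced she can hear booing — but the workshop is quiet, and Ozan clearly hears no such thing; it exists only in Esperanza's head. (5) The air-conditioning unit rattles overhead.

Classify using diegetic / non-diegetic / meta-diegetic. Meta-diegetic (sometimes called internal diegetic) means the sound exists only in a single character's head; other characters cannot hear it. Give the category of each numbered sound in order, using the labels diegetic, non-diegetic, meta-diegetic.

(1) the music is a memory playing inside Esperanza's mind alone; no real-world source, Ozan can't hear it → meta-diegetic.
Sound (2): a subjective body sound — Esperanza's private perception, inaudible to Ozan, so meta-diegetic.
(3) is diegetic: spoken by a character present in the story world.
(4) the sound is imagined by Esperanza; nothing in the story world is producing it and Ozan can't hear it → meta-diegetic.
Sound (5): it's the actual ambient sound of the location, so diegetic.

meta-diegetic, meta-diegetic, diegetic, meta-diegetic, diegetic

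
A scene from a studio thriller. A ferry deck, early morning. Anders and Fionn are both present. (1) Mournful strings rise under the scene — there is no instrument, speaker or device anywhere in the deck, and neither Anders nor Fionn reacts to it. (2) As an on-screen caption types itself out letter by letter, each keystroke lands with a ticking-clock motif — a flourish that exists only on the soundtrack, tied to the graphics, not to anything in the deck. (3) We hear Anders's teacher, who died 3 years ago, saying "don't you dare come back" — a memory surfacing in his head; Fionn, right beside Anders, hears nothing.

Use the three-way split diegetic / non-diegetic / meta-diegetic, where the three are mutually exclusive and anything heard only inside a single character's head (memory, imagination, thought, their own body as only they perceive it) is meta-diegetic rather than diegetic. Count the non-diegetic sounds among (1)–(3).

(1) is non-diegetic: score with no on-screen or off-screen source; it exists for the audience alone.
(2) is non-diegetic: it accompanies on-screen graphics, not anything inside the story world.
Sound (3): it's Anders's recollection rendered as sound; the other character can't hear it, so meta-diegetic.
Non-diegetic: (1), (2) — that's 2.

2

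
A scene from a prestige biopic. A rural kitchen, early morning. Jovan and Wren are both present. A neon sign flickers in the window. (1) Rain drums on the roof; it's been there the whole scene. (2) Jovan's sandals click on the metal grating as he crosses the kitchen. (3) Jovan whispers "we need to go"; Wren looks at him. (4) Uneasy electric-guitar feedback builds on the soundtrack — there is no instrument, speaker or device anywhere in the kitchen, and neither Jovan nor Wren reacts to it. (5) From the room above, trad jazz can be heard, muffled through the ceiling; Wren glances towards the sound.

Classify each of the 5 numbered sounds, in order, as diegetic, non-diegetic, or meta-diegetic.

diegetic, diegetic, diegetic, non-diegetic, diegetic

Sound (1): rain is part of the location's real environment, so diegetic.
Sound (2): Jovan's footsteps are produced in the story world, so diegetic.
(3) Jovan is a character speaking aloud in the scene → diegetic.
(4) is non-diegetic: it has no source in the story world and no character can hear it — it's underscore.
Sound (5): off-screen diegetic: the source is out of frame but still in the story's space, so diegetic.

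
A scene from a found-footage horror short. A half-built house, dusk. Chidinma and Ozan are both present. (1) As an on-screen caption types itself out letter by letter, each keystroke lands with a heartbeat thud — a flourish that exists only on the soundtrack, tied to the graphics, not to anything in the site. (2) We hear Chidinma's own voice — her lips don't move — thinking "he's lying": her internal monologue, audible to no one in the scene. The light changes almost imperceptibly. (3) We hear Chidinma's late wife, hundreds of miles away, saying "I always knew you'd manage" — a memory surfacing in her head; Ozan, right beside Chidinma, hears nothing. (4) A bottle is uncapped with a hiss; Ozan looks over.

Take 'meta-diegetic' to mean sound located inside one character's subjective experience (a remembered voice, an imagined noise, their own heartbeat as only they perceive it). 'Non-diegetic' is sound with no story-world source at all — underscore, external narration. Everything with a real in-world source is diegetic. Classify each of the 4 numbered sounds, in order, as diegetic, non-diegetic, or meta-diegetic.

(1) is non-diegetic: it accompanies on-screen graphics, not anything inside the story world.
Sound (2): Chidinma's thought-voice: a private mental sound no other character can hear, so meta-diegetic.
Sound (3): it's Chidinma's recollection rendered as sound; the other character can't hear it, so meta-diegetic.
(4) an in-world source (a bottle); characters could hear it → diegetic.

non-diegetic, meta-diegetic, meta-diegetic, diegetic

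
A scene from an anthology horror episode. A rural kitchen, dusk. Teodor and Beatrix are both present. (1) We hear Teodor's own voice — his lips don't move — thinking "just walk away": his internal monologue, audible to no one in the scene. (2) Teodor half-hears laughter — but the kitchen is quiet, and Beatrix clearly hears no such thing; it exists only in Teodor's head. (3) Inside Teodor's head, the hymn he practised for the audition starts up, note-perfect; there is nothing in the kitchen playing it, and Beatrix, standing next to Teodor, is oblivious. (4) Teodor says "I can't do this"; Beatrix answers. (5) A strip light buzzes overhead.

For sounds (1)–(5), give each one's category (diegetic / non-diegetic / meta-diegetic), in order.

(1) internal monologue — inside Teodor's mind, not spoken into the scene → meta-diegetic.
(2) is meta-diegetic: subjective to Teodor: the kitchen is silent and Beatrix hears nothing.
(3) it lives in Teodor's subjectivity, not in the kitchen → meta-diegetic.
(4) on-screen dialogue — Teodor speaks and Beatrix is there to hear → diegetic.
Sound (5): ambient/room sound belonging to the story's physical space, so diegetic.

meta-diegetic, meta-diegetic, meta-diegetic, diegetic, diegetic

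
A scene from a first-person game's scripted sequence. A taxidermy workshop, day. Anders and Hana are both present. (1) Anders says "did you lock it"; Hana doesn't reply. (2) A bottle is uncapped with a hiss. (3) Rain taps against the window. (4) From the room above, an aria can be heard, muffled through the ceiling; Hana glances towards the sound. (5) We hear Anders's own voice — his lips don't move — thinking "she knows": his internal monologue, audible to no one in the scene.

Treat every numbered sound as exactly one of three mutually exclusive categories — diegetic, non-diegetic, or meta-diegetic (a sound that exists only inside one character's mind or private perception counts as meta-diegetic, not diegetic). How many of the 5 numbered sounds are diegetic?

(1) is diegetic: spoken by a character present in the story world.
(2) the sound comes from a bottle physically present in the location → diegetic.
(3) is diegetic: rain is part of the location's real environment.
Sound (4): the music has an off-screen but real-world source and a character hears it, so diegetic.
(5) is meta-diegetic: internal monologue — inside Anders's mind, not spoken into the scene.
So 4 of the 5 are diegetic: (1), (2), (3), (4).

4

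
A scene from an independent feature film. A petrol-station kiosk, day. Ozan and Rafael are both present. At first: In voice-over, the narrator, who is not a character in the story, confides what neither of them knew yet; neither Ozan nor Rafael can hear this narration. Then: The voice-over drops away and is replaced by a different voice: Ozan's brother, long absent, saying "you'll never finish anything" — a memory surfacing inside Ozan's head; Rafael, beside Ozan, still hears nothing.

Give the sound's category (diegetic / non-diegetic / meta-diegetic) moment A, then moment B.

non-diegetic, meta-diegetic

Moment A: the external narrator addresses only the audience — outside the story world → non-diegetic.
Moment B: the replacement voice is a memory inside Ozan's mind specifically → meta-diegetic.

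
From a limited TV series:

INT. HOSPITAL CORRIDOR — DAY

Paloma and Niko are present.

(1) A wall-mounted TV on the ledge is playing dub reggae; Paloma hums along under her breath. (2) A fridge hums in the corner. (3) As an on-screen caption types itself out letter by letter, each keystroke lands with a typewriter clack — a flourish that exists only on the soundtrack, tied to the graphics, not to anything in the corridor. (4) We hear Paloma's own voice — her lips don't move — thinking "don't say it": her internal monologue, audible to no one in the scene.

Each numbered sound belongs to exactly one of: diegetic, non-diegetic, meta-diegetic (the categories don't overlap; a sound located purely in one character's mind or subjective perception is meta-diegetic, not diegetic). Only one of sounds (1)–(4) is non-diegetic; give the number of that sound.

3

(1) the music comes from an on-screen device that Paloma responds to → diegetic.
(2) ambient/room sound belonging to the story's physical space → diegetic.
Sound (3): sound married to a title/caption — outside the diegesis by definition, so non-diegetic.
Sound (4): internal monologue — inside Paloma's mind, not spoken into the scene, so meta-diegetic.
Only (3) is non-diegetic.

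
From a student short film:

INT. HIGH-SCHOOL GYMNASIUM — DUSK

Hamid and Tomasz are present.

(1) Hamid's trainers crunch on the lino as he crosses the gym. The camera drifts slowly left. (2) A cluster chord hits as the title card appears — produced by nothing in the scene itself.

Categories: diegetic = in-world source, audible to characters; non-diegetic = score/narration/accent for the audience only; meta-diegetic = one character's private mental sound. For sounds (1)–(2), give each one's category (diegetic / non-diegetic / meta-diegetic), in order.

diegetic, non-diegetic

(1) is diegetic: it's the physical sound of Hamid moving in the space.
Sound (2): it's a sound-design accent with no in-world source; no one in the scene can hear it, so non-diegetic.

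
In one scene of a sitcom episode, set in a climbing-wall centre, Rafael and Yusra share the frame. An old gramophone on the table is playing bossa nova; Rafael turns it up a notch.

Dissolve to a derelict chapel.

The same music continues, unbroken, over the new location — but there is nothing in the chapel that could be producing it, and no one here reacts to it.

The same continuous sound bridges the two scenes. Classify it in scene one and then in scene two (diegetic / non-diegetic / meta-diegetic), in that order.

Scene one: an old gramophone is an on-screen source and Rafael reacts to it → diegetic.
Scene two: there is no source in the chapel and no one hears it — it's now underscore → non-diegetic.

diegetic, non-diegetic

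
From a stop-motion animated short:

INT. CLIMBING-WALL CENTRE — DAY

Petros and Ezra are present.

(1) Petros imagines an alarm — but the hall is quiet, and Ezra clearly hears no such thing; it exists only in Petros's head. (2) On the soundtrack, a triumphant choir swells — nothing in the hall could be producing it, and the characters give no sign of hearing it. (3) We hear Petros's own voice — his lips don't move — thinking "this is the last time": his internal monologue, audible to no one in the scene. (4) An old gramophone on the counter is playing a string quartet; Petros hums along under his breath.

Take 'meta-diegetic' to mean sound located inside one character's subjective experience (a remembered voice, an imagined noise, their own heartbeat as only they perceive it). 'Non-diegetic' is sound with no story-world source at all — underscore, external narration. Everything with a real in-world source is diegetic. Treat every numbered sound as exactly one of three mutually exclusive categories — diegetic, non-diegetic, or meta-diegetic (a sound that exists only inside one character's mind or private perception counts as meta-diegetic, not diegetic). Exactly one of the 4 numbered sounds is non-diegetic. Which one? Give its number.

Sound (1): the sound is imagined by Petros; nothing in the story world is producing it and Ezra can't hear it, so meta-diegetic.
(2) nothing in the hall produces it and the characters don't hear it — pure soundtrack → non-diegetic.
Sound (3): internal monologue — inside Petros's mind, not spoken into the scene, so meta-diegetic.
(4) source music from an old gramophone, which exists in the story world → diegetic.
Only (2) is non-diegetic.

2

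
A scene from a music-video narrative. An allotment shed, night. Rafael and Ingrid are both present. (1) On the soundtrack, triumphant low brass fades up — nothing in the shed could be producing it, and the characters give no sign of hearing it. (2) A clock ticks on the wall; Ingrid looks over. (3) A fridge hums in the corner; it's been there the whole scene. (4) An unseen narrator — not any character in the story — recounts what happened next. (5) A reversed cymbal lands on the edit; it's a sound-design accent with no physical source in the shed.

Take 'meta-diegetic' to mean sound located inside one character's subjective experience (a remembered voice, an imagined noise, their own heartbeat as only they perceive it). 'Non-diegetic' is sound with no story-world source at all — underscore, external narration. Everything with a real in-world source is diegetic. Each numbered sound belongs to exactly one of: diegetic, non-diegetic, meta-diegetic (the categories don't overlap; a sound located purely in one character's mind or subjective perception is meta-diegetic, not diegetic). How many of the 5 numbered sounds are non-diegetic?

(1) is non-diegetic: it has no source in the story world and no character can hear it — it's underscore.
(2) an in-world source (a clock); characters could hear it → diegetic.
Sound (3): a fridge is part of the location's real environment, so diegetic.
(4) is non-diegetic: commentary laid over the scene from outside the fiction.
(5) an editorial stinger — it belongs to the cut, not the story world → non-diegetic.
Non-diegetic: (1), (4), (5) — that's 3.

3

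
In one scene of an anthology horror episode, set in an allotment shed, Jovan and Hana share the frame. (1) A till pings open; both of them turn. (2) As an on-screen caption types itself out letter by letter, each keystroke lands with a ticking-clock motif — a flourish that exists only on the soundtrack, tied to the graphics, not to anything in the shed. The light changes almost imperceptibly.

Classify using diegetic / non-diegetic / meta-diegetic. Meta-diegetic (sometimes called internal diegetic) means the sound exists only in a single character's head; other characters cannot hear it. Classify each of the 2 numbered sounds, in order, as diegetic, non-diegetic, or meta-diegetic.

diegetic, non-diegetic

Sound (1): a till is a real object/event in the scene's world, so diegetic.
(2) is non-diegetic: the caption isn't part of the story world, so neither is the sound tied to it.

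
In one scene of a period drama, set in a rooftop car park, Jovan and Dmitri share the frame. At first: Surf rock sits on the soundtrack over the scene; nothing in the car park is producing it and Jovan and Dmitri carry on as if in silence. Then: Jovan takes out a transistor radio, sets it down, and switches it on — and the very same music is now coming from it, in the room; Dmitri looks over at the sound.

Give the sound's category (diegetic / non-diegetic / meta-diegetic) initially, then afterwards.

Initially: no in-world source exists and no character can hear it — underscore → non-diegetic.
Afterwards: a transistor radio is now a real source in the story world and the characters hear it → diegetic.

non-diegetic, diegetic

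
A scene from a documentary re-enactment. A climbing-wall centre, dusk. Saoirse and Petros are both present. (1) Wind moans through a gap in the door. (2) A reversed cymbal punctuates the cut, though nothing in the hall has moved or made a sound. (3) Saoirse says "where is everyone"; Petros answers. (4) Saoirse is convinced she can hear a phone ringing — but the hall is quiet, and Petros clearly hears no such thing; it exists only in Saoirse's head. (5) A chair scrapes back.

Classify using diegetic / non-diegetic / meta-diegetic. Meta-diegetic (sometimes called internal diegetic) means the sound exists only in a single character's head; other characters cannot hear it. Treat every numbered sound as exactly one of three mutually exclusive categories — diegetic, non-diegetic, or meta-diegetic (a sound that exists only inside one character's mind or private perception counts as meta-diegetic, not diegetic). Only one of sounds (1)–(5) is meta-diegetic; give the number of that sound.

4

(1) wind is part of the location's real environment → diegetic.
(2) an editorial stinger — it belongs to the cut, not the story world → non-diegetic.
(3) spoken by a character present in the story world → diegetic.
(4) Saoirse alone 'hears' it — an imagined sound, not present in the space → meta-diegetic.
Sound (5): the sound comes from a chair physically present in the location, so diegetic.
Only (4) is meta-diegetic.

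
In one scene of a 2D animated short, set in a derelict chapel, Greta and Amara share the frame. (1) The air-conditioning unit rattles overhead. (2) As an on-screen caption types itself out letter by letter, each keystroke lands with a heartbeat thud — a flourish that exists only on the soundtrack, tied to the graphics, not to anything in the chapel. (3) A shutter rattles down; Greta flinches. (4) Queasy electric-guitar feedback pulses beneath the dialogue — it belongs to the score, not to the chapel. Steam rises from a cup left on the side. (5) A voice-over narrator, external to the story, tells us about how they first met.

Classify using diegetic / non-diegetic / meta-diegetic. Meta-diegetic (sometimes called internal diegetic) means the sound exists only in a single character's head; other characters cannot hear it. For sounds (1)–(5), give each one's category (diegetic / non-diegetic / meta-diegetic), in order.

diegetic, non-diegetic, diegetic, non-diegetic, non-diegetic

Sound (1): it's the actual ambient sound of the location, so diegetic.
Sound (2): it accompanies on-screen graphics, not anything inside the story world, so non-diegetic.
(3) a shutter is a real object/event in the scene's world → diegetic.
(4) score with no on-screen or off-screen source; it exists for the audience alone → non-diegetic.
(5) the narrator exists outside the story world, addressing only the audience → non-diegetic.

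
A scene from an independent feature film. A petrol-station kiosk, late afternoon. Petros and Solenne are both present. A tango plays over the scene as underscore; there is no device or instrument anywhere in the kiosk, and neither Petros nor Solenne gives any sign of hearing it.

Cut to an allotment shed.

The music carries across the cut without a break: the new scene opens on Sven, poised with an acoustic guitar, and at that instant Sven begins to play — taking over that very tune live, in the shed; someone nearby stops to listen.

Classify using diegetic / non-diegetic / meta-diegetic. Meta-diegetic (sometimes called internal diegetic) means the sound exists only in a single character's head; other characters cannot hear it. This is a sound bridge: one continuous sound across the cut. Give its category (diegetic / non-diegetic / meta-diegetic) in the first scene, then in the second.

Scene one: there's no in-world source anywhere and no character hears it — underscore for the audience only → non-diegetic.
Scene two: from the moment Sven starts playing, the tune is being performed on an acoustic guitar inside the story world and another character hears it → diegetic.

non-diegetic, diegetic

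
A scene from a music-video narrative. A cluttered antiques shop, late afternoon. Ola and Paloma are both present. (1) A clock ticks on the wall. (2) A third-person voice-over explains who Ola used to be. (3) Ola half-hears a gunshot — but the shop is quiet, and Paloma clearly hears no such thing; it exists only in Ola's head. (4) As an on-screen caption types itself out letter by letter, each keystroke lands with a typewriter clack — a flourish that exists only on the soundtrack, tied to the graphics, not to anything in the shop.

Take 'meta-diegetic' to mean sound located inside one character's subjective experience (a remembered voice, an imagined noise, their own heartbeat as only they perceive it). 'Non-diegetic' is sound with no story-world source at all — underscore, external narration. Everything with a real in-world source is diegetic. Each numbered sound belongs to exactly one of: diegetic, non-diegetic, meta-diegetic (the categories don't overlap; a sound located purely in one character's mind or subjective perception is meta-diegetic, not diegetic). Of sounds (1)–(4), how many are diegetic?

1

(1) an in-world source (a clock); characters could hear it → diegetic.
Sound (2): commentary laid over the scene from outside the fiction, so non-diegetic.
(3) is meta-diegetic: subjective to Ola: the shop is silent and Paloma hears nothing.
(4) sound married to a title/caption — outside the diegesis by definition → non-diegetic.
Diegetic: (1) — that's 1.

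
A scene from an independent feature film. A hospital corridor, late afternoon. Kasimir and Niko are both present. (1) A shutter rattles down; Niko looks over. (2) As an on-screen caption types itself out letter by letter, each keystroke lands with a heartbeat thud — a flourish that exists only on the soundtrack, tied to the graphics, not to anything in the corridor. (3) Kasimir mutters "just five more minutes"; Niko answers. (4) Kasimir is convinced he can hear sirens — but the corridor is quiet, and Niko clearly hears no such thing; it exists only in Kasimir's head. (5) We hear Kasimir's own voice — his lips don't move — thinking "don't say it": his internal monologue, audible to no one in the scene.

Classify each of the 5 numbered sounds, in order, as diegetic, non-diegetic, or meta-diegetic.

Sound (1): a shutter is a real object/event in the scene's world, so diegetic.
(2) is non-diegetic: it accompanies on-screen graphics, not anything inside the story world.
(3) spoken by a character present in the story world → diegetic.
(4) Kasimir alone 'hears' it — an imagined sound, not present in the space → meta-diegetic.
(5) Kasimir's thought-voice: a private mental sound no other character can hear → meta-diegetic.

diegetic, non-diegetic, diegetic, meta-diegetic, meta-diegetic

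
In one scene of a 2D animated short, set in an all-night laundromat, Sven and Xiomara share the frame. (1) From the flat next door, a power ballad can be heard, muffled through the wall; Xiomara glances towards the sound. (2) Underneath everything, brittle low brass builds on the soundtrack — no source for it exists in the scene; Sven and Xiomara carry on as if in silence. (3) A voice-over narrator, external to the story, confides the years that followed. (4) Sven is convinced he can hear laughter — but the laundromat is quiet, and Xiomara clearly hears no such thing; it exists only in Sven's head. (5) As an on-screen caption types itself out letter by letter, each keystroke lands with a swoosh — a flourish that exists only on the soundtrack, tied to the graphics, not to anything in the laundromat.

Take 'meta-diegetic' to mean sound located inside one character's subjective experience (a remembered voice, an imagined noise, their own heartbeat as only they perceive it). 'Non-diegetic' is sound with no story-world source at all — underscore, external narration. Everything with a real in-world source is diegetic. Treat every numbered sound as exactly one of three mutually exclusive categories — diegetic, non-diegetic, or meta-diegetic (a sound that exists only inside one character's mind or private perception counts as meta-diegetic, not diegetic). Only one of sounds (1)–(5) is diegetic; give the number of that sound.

1

Sound (1): the music has an off-screen but real-world source and a character hears it, so diegetic.
(2) is non-diegetic: score with no on-screen or off-screen source; it exists for the audience alone.
Sound (3): external voice-over — not a character, not heard by anyone in the scene, so non-diegetic.
(4) Sven alone 'hears' it — an imagined sound, not present in the space → meta-diegetic.
(5) is non-diegetic: sound married to a title/caption — outside the diegesis by definition.
Only (1) is diegetic.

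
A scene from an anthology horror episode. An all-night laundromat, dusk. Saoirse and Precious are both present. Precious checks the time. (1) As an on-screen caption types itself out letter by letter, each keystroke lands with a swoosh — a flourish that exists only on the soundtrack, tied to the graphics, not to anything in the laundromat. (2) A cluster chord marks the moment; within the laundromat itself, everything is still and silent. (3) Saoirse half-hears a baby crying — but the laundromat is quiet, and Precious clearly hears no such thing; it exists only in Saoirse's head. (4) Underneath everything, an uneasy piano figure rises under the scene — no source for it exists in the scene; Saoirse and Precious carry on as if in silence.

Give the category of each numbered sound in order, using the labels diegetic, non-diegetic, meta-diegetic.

(1) sound married to a title/caption — outside the diegesis by definition → non-diegetic.
(2) an editorial stinger — it belongs to the cut, not the story world → non-diegetic.
(3) subjective to Saoirse: the laundromat is silent and Precious hears nothing → meta-diegetic.
(4) is non-diegetic: score with no on-screen or off-screen source; it exists for the audience alone.

non-diegetic, non-diegetic, meta-diegetic, non-diegetic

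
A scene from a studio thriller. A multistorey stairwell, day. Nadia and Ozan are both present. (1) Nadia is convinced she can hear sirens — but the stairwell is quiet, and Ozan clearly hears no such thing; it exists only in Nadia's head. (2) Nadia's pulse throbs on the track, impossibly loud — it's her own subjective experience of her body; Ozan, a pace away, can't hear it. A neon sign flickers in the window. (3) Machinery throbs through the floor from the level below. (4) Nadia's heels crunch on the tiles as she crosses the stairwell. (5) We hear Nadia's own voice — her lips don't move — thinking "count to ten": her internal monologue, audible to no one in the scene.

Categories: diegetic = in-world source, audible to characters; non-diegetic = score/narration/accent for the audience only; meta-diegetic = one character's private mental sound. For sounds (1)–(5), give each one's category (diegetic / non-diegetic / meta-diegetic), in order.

meta-diegetic, meta-diegetic, diegetic, diegetic, meta-diegetic

(1) is meta-diegetic: Nadia alone 'hears' it — an imagined sound, not present in the space.
(2) it's Nadia's internal bodily sensation rendered as sound; only Nadia 'hears' it → meta-diegetic.
Sound (3): it's the actual ambient sound of the location, so diegetic.
(4) is diegetic: it's the physical sound of Nadia moving in the space.
Sound (5): it's Nadia's unspoken thought, heard only by the audience via her subjectivity, so meta-diegetic.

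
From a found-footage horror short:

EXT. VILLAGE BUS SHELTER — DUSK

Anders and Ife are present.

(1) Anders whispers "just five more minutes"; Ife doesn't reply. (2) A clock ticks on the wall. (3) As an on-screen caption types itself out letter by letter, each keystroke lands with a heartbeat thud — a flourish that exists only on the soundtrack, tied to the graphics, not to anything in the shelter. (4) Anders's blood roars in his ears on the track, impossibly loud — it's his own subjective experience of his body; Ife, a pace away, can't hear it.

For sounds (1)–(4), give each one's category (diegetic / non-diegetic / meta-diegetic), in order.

(1) Anders is a character speaking aloud in the scene → diegetic.
(2) a clock is a real object/event in the scene's world → diegetic.
Sound (3): it accompanies on-screen graphics, not anything inside the story world, so non-diegetic.
(4) is meta-diegetic: point-of-audition from inside Anders's body; not a sound in the room.

diegetic, diegetic, non-diegetic, meta-diegetic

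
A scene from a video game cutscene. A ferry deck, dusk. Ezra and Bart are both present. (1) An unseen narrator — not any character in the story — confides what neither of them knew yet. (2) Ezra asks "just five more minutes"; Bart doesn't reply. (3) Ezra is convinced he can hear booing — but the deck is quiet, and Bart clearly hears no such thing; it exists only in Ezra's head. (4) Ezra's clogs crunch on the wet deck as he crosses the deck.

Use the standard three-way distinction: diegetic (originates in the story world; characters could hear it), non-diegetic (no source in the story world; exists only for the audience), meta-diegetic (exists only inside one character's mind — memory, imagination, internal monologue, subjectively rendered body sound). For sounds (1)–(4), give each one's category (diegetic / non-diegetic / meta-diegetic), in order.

non-diegetic, diegetic, meta-diegetic, diegetic

Sound (1): commentary laid over the scene from outside the fiction, so non-diegetic.
(2) is diegetic: Ezra is a character speaking aloud in the scene.
(3) is meta-diegetic: subjective to Ezra: the deck is silent and Bart hears nothing.
Sound (4): it's the physical sound of Ezra moving in the space, so diegetic.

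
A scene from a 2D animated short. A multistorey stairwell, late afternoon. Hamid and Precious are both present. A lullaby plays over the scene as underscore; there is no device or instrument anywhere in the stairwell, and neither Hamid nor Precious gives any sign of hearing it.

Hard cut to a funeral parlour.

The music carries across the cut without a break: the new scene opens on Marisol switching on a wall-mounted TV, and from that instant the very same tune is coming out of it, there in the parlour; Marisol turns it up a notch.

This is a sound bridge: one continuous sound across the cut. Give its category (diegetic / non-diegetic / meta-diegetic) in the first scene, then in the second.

non-diegetic, diegetic

Scene one: there's no in-world source anywhere and no character hears it — underscore for the audience only → non-diegetic.
Scene two: once Marisol turns on a wall-mounted TV, the music has a real source in the story world and Marisol reacts to it → diegetic.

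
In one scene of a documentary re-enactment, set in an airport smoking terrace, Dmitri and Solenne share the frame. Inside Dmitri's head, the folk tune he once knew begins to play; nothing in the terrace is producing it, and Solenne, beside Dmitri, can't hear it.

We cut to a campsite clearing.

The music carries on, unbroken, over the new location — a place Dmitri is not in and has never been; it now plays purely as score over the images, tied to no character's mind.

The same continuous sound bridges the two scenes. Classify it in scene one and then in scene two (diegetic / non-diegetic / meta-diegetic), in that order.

meta-diegetic, non-diegetic

Scene one: the music exists only inside Dmitri's mind; Solenne can't hear it → meta-diegetic.
Scene two: it's detached from Dmitri entirely and plays over unrelated images with no in-world source — conventional underscore → non-diegetic.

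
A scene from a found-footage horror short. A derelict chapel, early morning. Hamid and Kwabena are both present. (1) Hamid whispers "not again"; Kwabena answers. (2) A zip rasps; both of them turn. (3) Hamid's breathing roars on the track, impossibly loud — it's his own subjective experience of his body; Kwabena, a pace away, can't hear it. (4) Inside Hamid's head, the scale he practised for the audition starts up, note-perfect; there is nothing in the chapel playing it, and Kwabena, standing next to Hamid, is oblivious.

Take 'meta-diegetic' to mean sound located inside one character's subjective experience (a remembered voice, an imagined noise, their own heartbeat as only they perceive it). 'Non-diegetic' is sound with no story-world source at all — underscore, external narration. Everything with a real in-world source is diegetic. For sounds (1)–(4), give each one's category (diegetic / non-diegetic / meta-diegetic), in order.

diegetic, diegetic, meta-diegetic, meta-diegetic

(1) spoken by a character present in the story world → diegetic.
(2) is diegetic: the sound comes from a zip physically present in the location.
(3) is meta-diegetic: it's Hamid's internal bodily sensation rendered as sound; only Hamid 'hears' it.
(4) is meta-diegetic: the music is a memory playing inside Hamid's mind alone; no real-world source, Kwabena can't hear it.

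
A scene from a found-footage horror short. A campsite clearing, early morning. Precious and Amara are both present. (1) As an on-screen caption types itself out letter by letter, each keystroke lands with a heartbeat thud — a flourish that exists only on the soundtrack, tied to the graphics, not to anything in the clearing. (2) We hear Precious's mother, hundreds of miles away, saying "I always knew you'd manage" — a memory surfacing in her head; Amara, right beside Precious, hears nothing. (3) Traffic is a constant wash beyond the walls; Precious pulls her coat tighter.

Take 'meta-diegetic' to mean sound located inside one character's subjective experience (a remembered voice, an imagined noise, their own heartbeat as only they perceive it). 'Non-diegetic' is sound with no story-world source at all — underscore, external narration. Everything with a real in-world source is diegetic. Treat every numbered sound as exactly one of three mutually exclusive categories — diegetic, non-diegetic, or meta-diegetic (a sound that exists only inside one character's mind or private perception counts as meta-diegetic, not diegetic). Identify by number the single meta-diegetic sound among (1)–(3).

2

Sound (1): the caption isn't part of the story world, so neither is the sound tied to it, so non-diegetic.
(2) it's Precious's recollection rendered as sound; the other character can't hear it → meta-diegetic.
Sound (3): it's the actual ambient sound of the location, so diegetic.
Only (2) is meta-diegetic.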